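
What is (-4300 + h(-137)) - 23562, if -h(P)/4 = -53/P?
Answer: -3817306/137 ≈ -27864.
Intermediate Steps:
h(P) = 212/P (h(P) = -(-212)/P = 212/P)
(-4300 + h(-137)) - 23562 = (-4300 + 212/(-137)) - 23562 = (-4300 + 212*(-1/137)) - 23562 = (-4300 - 212/137) - 23562 = -589312/137 - 23562 = -3817306/137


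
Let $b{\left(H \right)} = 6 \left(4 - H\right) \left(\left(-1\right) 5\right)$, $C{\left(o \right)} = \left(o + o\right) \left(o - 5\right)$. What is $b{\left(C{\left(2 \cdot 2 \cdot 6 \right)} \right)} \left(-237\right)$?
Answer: $-6455880$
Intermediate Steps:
$C{\left(o \right)} = 2 o \left(-5 + o\right)$
$b{\left(H \right)} = -120 + 30 H$ ($b{\left(H \right)} = \left(24 - 6 H\right) \left(-5\right) = -120 + 30 H$)
$b{\left(C{\left(2 \cdot 2 \cdot 6 \right)} \right)} \left(-237\right) = \left(-120 + 30 \cdot 2 \cdot 2 \cdot 2 \cdot 6 \left(-5 + 2 \cdot 2 \cdot 6\right)\right) \left(-237\right) = \left(-120 + 30 \cdot 2 \cdot 4 \cdot 6 \left(-5 + 4 \cdot 6\right)\right) \left(-237\right) = \left(-120 + 30 \cdot 2 \cdot 24 \left(-5 + 24\right)\right) \left(-237\right) = \left(-120 + 30 \cdot 2 \cdot 24 \cdot 19\right) \left(-237\right) = \left(-120 + 30 \cdot 912\right) \left(-237\right) = \left(-120 + 27360\right) \left(-237\right) = 27240 \left(-237\right) = -6455880$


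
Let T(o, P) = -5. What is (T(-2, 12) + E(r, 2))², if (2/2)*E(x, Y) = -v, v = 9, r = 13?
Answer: 196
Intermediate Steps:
E(x, Y) = -9 (E(x, Y) = -1*9 = -9)
(T(-2, 12) + E(r, 2))² = (-5 - 9)² = (-14)² = 196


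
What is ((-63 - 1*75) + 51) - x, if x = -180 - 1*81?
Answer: 174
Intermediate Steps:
x = -261 (x = -180 - 81 = -261)
((-63 - 1*75) + 51) - x = ((-63 - 1*75) + 51) - 1*(-261) = ((-63 - 75) + 51) + 261 = (-138 + 51) + 261 = -87 + 261 = 174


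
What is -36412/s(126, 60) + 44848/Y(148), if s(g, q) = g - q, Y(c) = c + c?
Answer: -488624/1221 ≈ -400.18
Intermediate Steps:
Y(c) = 2*c
-36412/s(126, 60) + 44848/Y(148) = -36412/(126 - 1*60) + 44848/((2*148)) = -36412/(126 - 60) + 44848/296 = -36412/66 + 44848*(1/296) = -36412*1/66 + 5606/37 = -18206/33 + 5606/37 = -488624/1221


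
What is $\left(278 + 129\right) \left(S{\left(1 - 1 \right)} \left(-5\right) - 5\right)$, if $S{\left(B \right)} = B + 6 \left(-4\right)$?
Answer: $46805$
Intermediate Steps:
$S{\left(B \right)} = -24 + B$ ($S{\left(B \right)} = B - 24 = -24 + B$)
$\left(278 + 129\right) \left(S{\left(1 - 1 \right)} \left(-5\right) - 5\right) = \left(278 + 129\right) \left(\left(-24 + \left(1 - 1\right)\right) \left(-5\right) - 5\right) = 407 \left(\left(-24 + 0\right) \left(-5\right) - 5\right) = 407 \left(\left(-24\right) \left(-5\right) - 5\right) = 407 \left(120 - 5\right) = 407 \cdot 115 = 46805$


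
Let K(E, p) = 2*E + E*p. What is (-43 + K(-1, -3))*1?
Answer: -42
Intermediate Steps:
(-43 + K(-1, -3))*1 = (-43 - (2 - 3))*1 = (-43 - 1*(-1))*1 = (-43 + 1)*1 = -42*1 = -42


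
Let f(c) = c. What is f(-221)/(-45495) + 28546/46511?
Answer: 1308979201/2116017945 ≈ 0.61860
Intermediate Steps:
f(-221)/(-45495) + 28546/46511 = -221/(-45495) + 28546/46511 = -221*(-1/45495) + 28546*(1/46511) = 221/45495 + 28546/46511 = 1308979201/2116017945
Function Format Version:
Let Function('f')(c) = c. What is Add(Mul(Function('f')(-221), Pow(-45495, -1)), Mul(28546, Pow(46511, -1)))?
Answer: Rational(1308979201, 2116017945) ≈ 0.61860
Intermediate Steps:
Add(Mul(Function('f')(-221), Pow(-45495, -1)), Mul(28546, Pow(46511, -1))) = Add(Mul(-221, Pow(-45495, -1)), Mul(28546, Pow(46511, -1))) = Add(Mul(-221, Rational(-1, 45495)), Mul(28546, Rational(1, 46511))) = Add(Rational(221, 45495), Rational(28546, 46511)) = Rational(1308979201, 2116017945)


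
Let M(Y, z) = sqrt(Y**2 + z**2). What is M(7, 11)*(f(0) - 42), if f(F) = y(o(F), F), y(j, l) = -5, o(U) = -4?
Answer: -47*sqrt(170) ≈ -612.80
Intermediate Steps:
f(F) = -5
M(7, 11)*(f(0) - 42) = sqrt(7**2 + 11**2)*(-5 - 42) = sqrt(49 + 121)*(-47) = sqrt(170)*(-47) = -47*sqrt(170)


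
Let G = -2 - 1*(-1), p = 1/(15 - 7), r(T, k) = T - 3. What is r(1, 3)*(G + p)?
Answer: 7/4 ≈ 1.7500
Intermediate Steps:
r(T, k) = -3 + T
p = ⅛ (p = 1/8 = ⅛ ≈ 0.12500)
G = -1 (G = -2 + 1 = -1)
r(1, 3)*(G + p) = (-3 + 1)*(-1 + ⅛) = -2*(-7/8) = 7/4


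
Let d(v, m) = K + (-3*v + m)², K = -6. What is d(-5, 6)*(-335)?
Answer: -145725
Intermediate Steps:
d(v, m) = -6 + (m - 3*v)² (d(v, m) = -6 + (-3*v + m)² = -6 + (m - 3*v)²)
d(-5, 6)*(-335) = (-6 + (6 - 3*(-5))²)*(-335) = (-6 + (6 + 15)²)*(-335) = (-6 + 21²)*(-335) = (-6 + 441)*(-335) = 435*(-335) = -145725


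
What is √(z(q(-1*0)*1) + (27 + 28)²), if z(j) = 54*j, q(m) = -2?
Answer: √2917 ≈ 54.009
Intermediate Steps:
√(z(q(-1*0)*1) + (27 + 28)²) = √(54*(-2*1) + (27 + 28)²) = √(54*(-2) + 55²) = √(-108 + 3025) = √2917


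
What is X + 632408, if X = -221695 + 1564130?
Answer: 1974843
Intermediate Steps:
X = 1342435
X + 632408 = 1342435 + 632408 = 1974843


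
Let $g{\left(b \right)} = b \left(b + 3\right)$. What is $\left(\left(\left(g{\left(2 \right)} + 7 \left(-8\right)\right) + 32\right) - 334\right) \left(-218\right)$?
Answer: $75864$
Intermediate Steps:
$g{\left(b \right)} = b \left(3 + b\right)$
$\left(\left(\left(g{\left(2 \right)} + 7 \left(-8\right)\right) + 32\right) - 334\right) \left(-218\right) = \left(\left(\left(2 \left(3 + 2\right) + 7 \left(-8\right)\right) + 32\right) - 334\right) \left(-218\right) = \left(\left(\left(2 \cdot 5 - 56\right) + 32\right) - 334\right) \left(-218\right) = \left(\left(\left(10 - 56\right) + 32\right) - 334\right) \left(-218\right) = \left(\left(-46 + 32\right) - 334\right) \left(-218\right) = \left(-14 - 334\right) \left(-218\right) = \left(-348\right) \left(-218\right) = 75864$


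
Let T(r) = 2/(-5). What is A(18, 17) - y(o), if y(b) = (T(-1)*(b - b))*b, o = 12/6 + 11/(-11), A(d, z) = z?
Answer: 17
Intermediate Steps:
T(r) = -⅖ (T(r) = 2*(-⅕) = -⅖)
o = 1 (o = 12*(⅙) + 11*(-1/11) = 2 - 1 = 1)
y(b) = 0 (y(b) = (-2*(b - b)/5)*b = (-⅖*0)*b = 0*b = 0)
A(18, 17) - y(o) = 17 - 1*0 = 17 + 0 = 17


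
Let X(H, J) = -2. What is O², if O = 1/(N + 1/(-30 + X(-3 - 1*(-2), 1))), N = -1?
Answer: 1024/1089 ≈ 0.94031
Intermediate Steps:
O = -32/33 (O = 1/(-1 + 1/(-30 - 2)) = 1/(-1 + 1/(-32)) = 1/(-1 - 1/32) = 1/(-33/32) = -32/33 ≈ -0.96970)
O² = (-32/33)² = 1024/1089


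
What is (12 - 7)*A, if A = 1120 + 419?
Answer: 7695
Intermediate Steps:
A = 1539
(12 - 7)*A = (12 - 7)*1539 = 5*1539 = 7695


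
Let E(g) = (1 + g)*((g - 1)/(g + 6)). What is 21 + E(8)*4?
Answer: 39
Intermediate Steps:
E(g) = (1 + g)*(-1 + g)/(6 + g) (E(g) = (1 + g)*((-1 + g)/(6 + g)) = (1 + g)*(-1 + g)/(6 + g))
21 + E(8)*4 = 21 + ((-1 + 8²)/(6 + 8))*4 = 21 + ((-1 + 64)/14)*4 = 21 + ((1/14)*63)*4 = 21 + (9/2)*4 = 21 + 18 = 39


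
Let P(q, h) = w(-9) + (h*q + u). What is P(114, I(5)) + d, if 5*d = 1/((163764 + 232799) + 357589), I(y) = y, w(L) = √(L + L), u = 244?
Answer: 3069398641/3770760 + 3*I*√2 ≈ 814.0 + 4.2426*I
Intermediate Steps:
w(L) = √2*√L (w(L) = √(2*L) = √2*√L)
P(q, h) = 244 + h*q + 3*I*√2 (P(q, h) = √2*√(-9) + (h*q + 244) = √2*(3*I) + (244 + h*q) = 3*I*√2 + (244 + h*q) = 244 + h*q + 3*I*√2)
d = 1/3770760 (d = 1/(5*((163764 + 232799) + 357589)) = 1/(5*(396563 + 357589)) = (⅕)/754152 = (⅕)*(1/754152) = 1/3770760 ≈ 2.6520e-7)
P(114, I(5)) + d = (244 + 5*114 + 3*I*√2) + 1/3770760 = (244 + 570 + 3*I*√2) + 1/3770760 = (814 + 3*I*√2) + 1/3770760 = 3069398641/3770760 + 3*I*√2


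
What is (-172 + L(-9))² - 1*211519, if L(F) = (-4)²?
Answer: -187183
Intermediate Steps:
L(F) = 16
(-172 + L(-9))² - 1*211519 = (-172 + 16)² - 1*211519 = (-156)² - 211519 = 24336 - 211519 = -187183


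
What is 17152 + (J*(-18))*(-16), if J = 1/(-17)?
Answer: 291296/17 ≈ 17135.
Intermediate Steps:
J = -1/17 ≈ -0.058824
17152 + (J*(-18))*(-16) = 17152 - 1/17*(-18)*(-16) = 17152 + (18/17)*(-16) = 17152 - 288/17 = 291296/17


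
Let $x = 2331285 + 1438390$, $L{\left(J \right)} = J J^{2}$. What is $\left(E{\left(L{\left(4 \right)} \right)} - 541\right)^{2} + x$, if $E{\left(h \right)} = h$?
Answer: $3997204$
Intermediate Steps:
$L{\left(J \right)} = J^{3}$
$x = 3769675$
$\left(E{\left(L{\left(4 \right)} \right)} - 541\right)^{2} + x = \left(4^{3} - 541\right)^{2} + 3769675 = \left(64 - 541\right)^{2} + 3769675 = \left(-477\right)^{2} + 3769675 = 227529 + 3769675 = 3997204$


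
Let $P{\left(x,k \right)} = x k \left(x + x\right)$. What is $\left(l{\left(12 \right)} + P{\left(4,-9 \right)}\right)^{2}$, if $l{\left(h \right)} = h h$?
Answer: $20736$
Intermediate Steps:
$l{\left(h \right)} = h^{2}$
$P{\left(x,k \right)} = 2 k x^{2}$ ($P{\left(x,k \right)} = k x 2 x = 2 k x^{2}$)
$\left(l{\left(12 \right)} + P{\left(4,-9 \right)}\right)^{2} = \left(12^{2} + 2 \left(-9\right) 4^{2}\right)^{2} = \left(144 + 2 \left(-9\right) 16\right)^{2} = \left(144 - 288\right)^{2} = \left(-144\right)^{2} = 20736$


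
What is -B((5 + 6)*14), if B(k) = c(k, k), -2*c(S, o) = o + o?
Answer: 154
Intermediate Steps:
c(S, o) = -o (c(S, o) = -(o + o)/2 = -o)
B(k) = -k
-B((5 + 6)*14) = -(-1)*(5 + 6)*14 = -(-1)*11*14 = -(-1)*154 = -1*(-154) = 154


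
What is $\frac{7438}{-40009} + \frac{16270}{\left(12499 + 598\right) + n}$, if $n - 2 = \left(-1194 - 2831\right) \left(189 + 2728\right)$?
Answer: $- \frac{43941258109}{234609295217} \approx -0.1873$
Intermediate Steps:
$n = -11740923$ ($n = 2 + \left(-1194 - 2831\right) \left(189 + 2728\right) = 2 - 11740925 = -11740923$)
$\frac{7438}{-40009} + \frac{16270}{\left(12499 + 598\right) + n} = \frac{7438}{-40009} + \frac{16270}{\left(12499 + 598\right) - 11740923} = 7438 \left(- \frac{1}{40009}\right) + \frac{16270}{13097 - 11740923} = - \frac{7438}{40009} + \frac{16270}{-11727826} = - \frac{7438}{40009} + 16270 \left(- \frac{1}{11727826}\right) = - \frac{7438}{40009} - \frac{8135}{5863913} = - \frac{43941258109}{234609295217}$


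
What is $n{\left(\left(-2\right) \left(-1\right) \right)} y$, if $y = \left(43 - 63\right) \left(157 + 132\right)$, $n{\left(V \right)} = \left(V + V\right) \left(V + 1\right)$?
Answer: $-69360$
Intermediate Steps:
$n{\left(V \right)} = 2 V \left(1 + V\right)$
$y = -5780$ ($y = \left(-20\right) 289 = -5780$)
$n{\left(\left(-2\right) \left(-1\right) \right)} y = 2 \left(\left(-2\right) \left(-1\right)\right) \left(1 - -2\right) \left(-5780\right) = 2 \cdot 2 \left(1 + 2\right) \left(-5780\right) = 2 \cdot 2 \cdot 3 \left(-5780\right) = 12 \left(-5780\right) = -69360$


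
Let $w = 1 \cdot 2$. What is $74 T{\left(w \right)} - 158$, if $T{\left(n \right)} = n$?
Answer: $-10$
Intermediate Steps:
$w = 2$
$74 T{\left(w \right)} - 158 = 74 \cdot 2 - 158 = 148 - 158 = -10$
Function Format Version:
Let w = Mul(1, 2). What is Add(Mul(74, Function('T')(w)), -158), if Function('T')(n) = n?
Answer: -10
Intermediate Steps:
w = 2
Add(Mul(74, Function('T')(w)), -158) = Add(Mul(74, 2), -158) = Add(148, -158) = -10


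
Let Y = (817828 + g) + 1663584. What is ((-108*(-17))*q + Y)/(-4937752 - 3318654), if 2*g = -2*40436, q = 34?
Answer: -1251700/4128203 ≈ -0.30321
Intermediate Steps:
g = -40436 (g = (-2*40436)/2 = (1/2)*(-80872) = -40436)
Y = 2440976 (Y = (817828 - 40436) + 1663584 = 777392 + 1663584 = 2440976)
((-108*(-17))*q + Y)/(-4937752 - 3318654) = (-108*(-17)*34 + 2440976)/(-4937752 - 3318654) = (1836*34 + 2440976)/(-8256406) = (62424 + 2440976)*(-1/8256406) = 2503400*(-1/8256406) = -1251700/4128203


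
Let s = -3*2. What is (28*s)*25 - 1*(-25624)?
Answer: 21424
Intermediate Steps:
s = -6
(28*s)*25 - 1*(-25624) = (28*(-6))*25 - 1*(-25624) = -168*25 + 25624 = -4200 + 25624 = 21424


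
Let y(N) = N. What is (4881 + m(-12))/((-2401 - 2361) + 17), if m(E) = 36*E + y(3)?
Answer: -4452/4745 ≈ -0.93825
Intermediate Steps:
m(E) = 3 + 36*E (m(E) = 36*E + 3 = 3 + 36*E)
(4881 + m(-12))/((-2401 - 2361) + 17) = (4881 + (3 + 36*(-12)))/((-2401 - 2361) + 17) = (4881 + (3 - 432))/(-4762 + 17) = (4881 - 429)/(-4745) = 4452*(-1/4745) = -4452/4745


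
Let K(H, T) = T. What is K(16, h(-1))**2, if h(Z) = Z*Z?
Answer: 1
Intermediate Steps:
h(Z) = Z**2
K(16, h(-1))**2 = ((-1)**2)**2 = 1**2 = 1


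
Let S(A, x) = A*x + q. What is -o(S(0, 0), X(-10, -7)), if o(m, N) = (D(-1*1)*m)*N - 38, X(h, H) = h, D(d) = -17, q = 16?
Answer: -2682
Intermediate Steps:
S(A, x) = 16 + A*x (S(A, x) = A*x + 16 = 16 + A*x)
o(m, N) = -38 - 17*N*m (o(m, N) = (-17*m)*N - 38 = -17*N*m - 38 = -38 - 17*N*m)
-o(S(0, 0), X(-10, -7)) = -(-38 - 17*(-10)*(16 + 0*0)) = -(-38 - 17*(-10)*(16 + 0)) = -(-38 - 17*(-10)*16) = -(-38 + 2720) = -1*2682 = -2682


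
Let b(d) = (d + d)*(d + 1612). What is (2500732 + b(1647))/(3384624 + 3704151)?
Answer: 13235878/7088775 ≈ 1.8672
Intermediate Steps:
b(d) = 2*d*(1612 + d) (b(d) = (2*d)*(1612 + d) = 2*d*(1612 + d))
(2500732 + b(1647))/(3384624 + 3704151) = (2500732 + 2*1647*(1612 + 1647))/(3384624 + 3704151) = (2500732 + 2*1647*3259)/7088775 = (2500732 + 10735146)*(1/7088775) = 13235878*(1/7088775) = 13235878/7088775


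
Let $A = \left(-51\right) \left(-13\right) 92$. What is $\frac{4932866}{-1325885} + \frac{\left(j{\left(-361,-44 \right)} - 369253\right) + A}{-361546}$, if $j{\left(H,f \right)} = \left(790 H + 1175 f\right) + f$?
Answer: $- \frac{928008901801}{479368418210} \approx -1.9359$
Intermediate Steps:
$j{\left(H,f \right)} = 790 H + 1176 f$
$A = 60996$ ($A = 663 \cdot 92 = 60996$)
$\frac{4932866}{-1325885} + \frac{\left(j{\left(-361,-44 \right)} - 369253\right) + A}{-361546} = \frac{4932866}{-1325885} + \frac{\left(\left(790 \left(-361\right) + 1176 \left(-44\right)\right) - 369253\right) + 60996}{-361546} = 4932866 \left(- \frac{1}{1325885}\right) + \left(\left(\left(-285190 - 51744\right) - 369253\right) + 60996\right) \left(- \frac{1}{361546}\right) = - \frac{4932866}{1325885} + \left(\left(-336934 - 369253\right) + 60996\right) \left(- \frac{1}{361546}\right) = - \frac{4932866}{1325885} + \left(-706187 + 60996\right) \left(- \frac{1}{361546}\right) = - \frac{4932866}{1325885} - - \frac{645191}{361546} = - \frac{4932866}{1325885} + \frac{645191}{361546} = - \frac{928008901801}{479368418210}$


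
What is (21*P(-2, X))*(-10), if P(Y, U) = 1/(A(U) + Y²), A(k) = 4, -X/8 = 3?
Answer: -105/4 ≈ -26.250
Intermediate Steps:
X = -24 (X = -8*3 = -24)
P(Y, U) = 1/(4 + Y²)
(21*P(-2, X))*(-10) = (21/(4 + (-2)²))*(-10) = (21/(4 + 4))*(-10) = (21/8)*(-10) = -105/4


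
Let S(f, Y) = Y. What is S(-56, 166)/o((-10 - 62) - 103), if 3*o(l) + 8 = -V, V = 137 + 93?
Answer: -249/119 ≈ -2.0924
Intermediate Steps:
V = 230
o(l) = -238/3 (o(l) = -8/3 + (-1*230)/3 = -8/3 + (⅓)*(-230) = -8/3 - 230/3 = -238/3)
S(-56, 166)/o((-10 - 62) - 103) = 166/(-238/3) = 166*(-3/238) = -249/119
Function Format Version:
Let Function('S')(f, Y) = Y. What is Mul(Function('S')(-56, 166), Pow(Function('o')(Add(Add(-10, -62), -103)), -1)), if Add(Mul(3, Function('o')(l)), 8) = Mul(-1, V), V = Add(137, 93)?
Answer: Rational(-249, 119) ≈ -2.0924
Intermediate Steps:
V = 230
Function('o')(l) = Rational(-238, 3) (Function('o')(l) = Add(Rational(-8, 3), Mul(Rational(1, 3), Mul(-1, 230))) = Add(Rational(-8, 3), Mul(Rational(1, 3), -230)) = Add(Rational(-8, 3), Rational(-230, 3)) = Rational(-238, 3))
Mul(Function('S')(-56, 166), Pow(Function('o')(Add(Add(-10, -62), -103)), -1)) = Mul(166, Pow(Rational(-238, 3), -1)) = Mul(166, Rational(-3, 238)) = Rational(-249, 119)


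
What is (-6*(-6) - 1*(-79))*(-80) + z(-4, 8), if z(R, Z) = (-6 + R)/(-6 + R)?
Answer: -9199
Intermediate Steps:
z(R, Z) = 1
(-6*(-6) - 1*(-79))*(-80) + z(-4, 8) = (-6*(-6) - 1*(-79))*(-80) + 1 = (36 + 79)*(-80) + 1 = 115*(-80) + 1 = -9200 + 1 = -9199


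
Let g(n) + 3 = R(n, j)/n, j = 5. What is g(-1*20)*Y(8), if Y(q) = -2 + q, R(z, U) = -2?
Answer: -87/5 ≈ -17.400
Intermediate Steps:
g(n) = -3 - 2/n
g(-1*20)*Y(8) = (-3 - 2/((-1*20)))*(-2 + 8) = (-3 - 2/(-20))*6 = (-3 - 2*(-1/20))*6 = (-3 + ⅒)*6 = -29/10*6 = -87/5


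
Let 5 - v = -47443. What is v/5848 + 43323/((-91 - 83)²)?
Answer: 70412023/7377252 ≈ 9.5445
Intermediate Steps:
v = 47448 (v = 5 - 1*(-47443) = 5 + 47443 = 47448)
v/5848 + 43323/((-91 - 83)²) = 47448/5848 + 43323/((-91 - 83)²) = 47448*(1/5848) + 43323/((-174)²) = 5931/731 + 43323/30276 = 5931/731 + 43323*(1/30276) = 5931/731 + 14441/10092 = 70412023/7377252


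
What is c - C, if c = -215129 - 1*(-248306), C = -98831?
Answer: 132008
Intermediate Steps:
c = 33177 (c = -215129 + 248306 = 33177)
c - C = 33177 - 1*(-98831) = 33177 + 98831 = 132008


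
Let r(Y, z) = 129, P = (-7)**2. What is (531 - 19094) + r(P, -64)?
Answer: -18434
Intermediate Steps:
P = 49
(531 - 19094) + r(P, -64) = (531 - 19094) + 129 = -18563 + 129 = -18434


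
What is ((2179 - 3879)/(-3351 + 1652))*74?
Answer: 125800/1699 ≈ 74.044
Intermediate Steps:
((2179 - 3879)/(-3351 + 1652))*74 = -1700/(-1699)*74 = -1700*(-1/1699)*74 = (1700/1699)*74 = 125800/1699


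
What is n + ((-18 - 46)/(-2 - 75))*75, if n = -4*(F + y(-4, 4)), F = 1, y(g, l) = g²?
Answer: -436/77 ≈ -5.6623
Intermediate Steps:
n = -68 (n = -4*(1 + (-4)²) = -4*(1 + 16) = -4*17 = -68)
n + ((-18 - 46)/(-2 - 75))*75 = -68 + ((-18 - 46)/(-2 - 75))*75 = -68 - 64/(-77)*75 = -68 - 64*(-1/77)*75 = -68 + (64/77)*75 = -68 + 4800/77 = -436/77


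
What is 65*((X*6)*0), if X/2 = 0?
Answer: 0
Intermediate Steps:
X = 0 (X = 2*0 = 0)
65*((X*6)*0) = 65*((0*6)*0) = 65*(0*0) = 65*0 = 0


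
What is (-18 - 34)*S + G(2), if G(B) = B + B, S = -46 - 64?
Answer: 5724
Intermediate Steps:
S = -110
G(B) = 2*B
(-18 - 34)*S + G(2) = (-18 - 34)*(-110) + 2*2 = -52*(-110) + 4 = 5720 + 4 = 5724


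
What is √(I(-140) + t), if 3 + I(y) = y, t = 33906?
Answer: √33763 ≈ 183.75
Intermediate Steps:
I(y) = -3 + y
√(I(-140) + t) = √((-3 - 140) + 33906) = √(-143 + 33906) = √33763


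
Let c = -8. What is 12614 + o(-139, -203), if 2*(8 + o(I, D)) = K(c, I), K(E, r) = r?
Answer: 25073/2 ≈ 12537.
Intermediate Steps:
o(I, D) = -8 + I/2
12614 + o(-139, -203) = 12614 + (-8 + (½)*(-139)) = 12614 + (-8 - 139/2) = 12614 - 155/2 = 25073/2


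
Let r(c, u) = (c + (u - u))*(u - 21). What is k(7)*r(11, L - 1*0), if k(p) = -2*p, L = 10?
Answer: 1694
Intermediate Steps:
r(c, u) = c*(-21 + u) (r(c, u) = (c + 0)*(-21 + u) = c*(-21 + u))
k(7)*r(11, L - 1*0) = (-2*7)*(11*(-21 + (10 - 1*0))) = -154*(-21 + (10 + 0)) = -154*(-21 + 10) = -154*(-11) = -14*(-121) = 1694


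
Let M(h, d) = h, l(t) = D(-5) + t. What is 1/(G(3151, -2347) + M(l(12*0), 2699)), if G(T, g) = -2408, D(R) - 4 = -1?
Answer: -1/2405 ≈ -0.00041580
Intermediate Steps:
D(R) = 3 (D(R) = 4 - 1 = 3)
l(t) = 3 + t
1/(G(3151, -2347) + M(l(12*0), 2699)) = 1/(-2408 + (3 + 12*0)) = 1/(-2408 + (3 + 0)) = 1/(-2408 + 3) = 1/(-2405) = -1/2405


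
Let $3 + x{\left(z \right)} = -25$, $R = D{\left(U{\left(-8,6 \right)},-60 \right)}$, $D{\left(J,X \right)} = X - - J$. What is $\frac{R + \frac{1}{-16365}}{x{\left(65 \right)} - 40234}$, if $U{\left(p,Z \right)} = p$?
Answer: $\frac{1112821}{658887630} \approx 0.0016889$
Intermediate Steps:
$D{\left(J,X \right)} = J + X$ ($D{\left(J,X \right)} = X + J = J + X$)
$R = -68$ ($R = -8 - 60 = -68$)
$x{\left(z \right)} = -28$ ($x{\left(z \right)} = -3 - 25 = -28$)
$\frac{R + \frac{1}{-16365}}{x{\left(65 \right)} - 40234} = \frac{-68 + \frac{1}{-16365}}{-28 - 40234} = \frac{-68 - \frac{1}{16365}}{-40262} = \left(- \frac{1112821}{16365}\right) \left(- \frac{1}{40262}\right) = \frac{1112821}{658887630}$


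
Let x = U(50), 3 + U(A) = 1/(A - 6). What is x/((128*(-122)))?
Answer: 131/687104 ≈ 0.00019066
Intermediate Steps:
U(A) = -3 + 1/(-6 + A) (U(A) = -3 + 1/(A - 6) = -3 + 1/(-6 + A))
x = -131/44 (x = (19 - 3*50)/(-6 + 50) = (19 - 150)/44 = (1/44)*(-131) = -131/44 ≈ -2.9773)
x/((128*(-122))) = -131/(44*(128*(-122))) = -131/44/(-15616) = -131/44*(-1/15616) = 131/687104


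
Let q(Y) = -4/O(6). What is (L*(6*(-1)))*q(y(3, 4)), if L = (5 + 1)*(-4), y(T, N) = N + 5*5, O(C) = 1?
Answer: -576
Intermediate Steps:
y(T, N) = 25 + N (y(T, N) = N + 25 = 25 + N)
L = -24 (L = 6*(-4) = -24)
q(Y) = -4 (q(Y) = -4/1 = -4*1 = -4)
(L*(6*(-1)))*q(y(3, 4)) = -144*(-1)*(-4) = -24*(-6)*(-4) = 144*(-4) = -576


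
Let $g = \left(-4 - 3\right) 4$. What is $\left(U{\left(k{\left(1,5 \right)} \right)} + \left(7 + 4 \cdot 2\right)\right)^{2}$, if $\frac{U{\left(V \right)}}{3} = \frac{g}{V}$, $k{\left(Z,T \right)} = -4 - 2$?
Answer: $841$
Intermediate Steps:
$k{\left(Z,T \right)} = -6$
$g = -28$ ($g = \left(-7\right) 4 = -28$)
$U{\left(V \right)} = - \frac{84}{V}$ ($U{\left(V \right)} = 3 \left(- \frac{28}{V}\right) = - \frac{84}{V}$)
$\left(U{\left(k{\left(1,5 \right)} \right)} + \left(7 + 4 \cdot 2\right)\right)^{2} = \left(- \frac{84}{-6} + \left(7 + 4 \cdot 2\right)\right)^{2} = \left(\left(-84\right) \left(- \frac{1}{6}\right) + \left(7 + 8\right)\right)^{2} = \left(14 + 15\right)^{2} = 29^{2} = 841$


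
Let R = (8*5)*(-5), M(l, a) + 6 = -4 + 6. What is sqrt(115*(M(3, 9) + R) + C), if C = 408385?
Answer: 5*sqrt(15397) ≈ 620.42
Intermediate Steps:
M(l, a) = -4 (M(l, a) = -6 + (-4 + 6) = -6 + 2 = -4)
R = -200 (R = 40*(-5) = -200)
sqrt(115*(M(3, 9) + R) + C) = sqrt(115*(-4 - 200) + 408385) = sqrt(115*(-204) + 408385) = sqrt(-23460 + 408385) = sqrt(384925) = 5*sqrt(15397)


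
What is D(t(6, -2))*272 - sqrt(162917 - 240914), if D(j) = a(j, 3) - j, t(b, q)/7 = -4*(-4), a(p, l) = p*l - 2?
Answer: 60384 - I*sqrt(77997) ≈ 60384.0 - 279.28*I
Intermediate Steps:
a(p, l) = -2 + l*p (a(p, l) = l*p - 2 = -2 + l*p)
t(b, q) = 112 (t(b, q) = 7*(-4*(-4)) = 7*16 = 112)
D(j) = -2 + 2*j (D(j) = (-2 + 3*j) - j = -2 + 2*j)
D(t(6, -2))*272 - sqrt(162917 - 240914) = (-2 + 2*112)*272 - sqrt(162917 - 240914) = (-2 + 224)*272 - sqrt(-77997) = 222*272 - I*sqrt(77997) = 60384 - I*sqrt(77997)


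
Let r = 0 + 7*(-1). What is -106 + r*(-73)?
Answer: 405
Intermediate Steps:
r = -7 (r = 0 - 7 = -7)
-106 + r*(-73) = -106 - 7*(-73) = -106 + 511 = 405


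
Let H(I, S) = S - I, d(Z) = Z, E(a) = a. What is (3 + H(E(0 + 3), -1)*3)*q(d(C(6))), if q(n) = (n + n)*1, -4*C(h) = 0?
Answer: 0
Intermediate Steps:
C(h) = 0 (C(h) = -1/4*0 = 0)
q(n) = 2*n (q(n) = (2*n)*1 = 2*n)
(3 + H(E(0 + 3), -1)*3)*q(d(C(6))) = (3 + (-1 - (0 + 3))*3)*(2*0) = (3 + (-1 - 1*3)*3)*0 = (3 + (-1 - 3)*3)*0 = (3 - 4*3)*0 = (3 - 12)*0 = -9*0 = 0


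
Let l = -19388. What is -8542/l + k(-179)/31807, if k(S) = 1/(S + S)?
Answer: 12158366458/27596166691 ≈ 0.44058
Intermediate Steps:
k(S) = 1/(2*S)
-8542/l + k(-179)/31807 = -8542/(-19388) + ((1/2)/(-179))/31807 = -8542*(-1/19388) + ((1/2)*(-1/179))*(1/31807) = 4271/9694 - 1/358*1/31807 = 4271/9694 - 1/11386906 = 12158366458/27596166691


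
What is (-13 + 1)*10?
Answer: -120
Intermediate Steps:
(-13 + 1)*10 = -12*10 = -120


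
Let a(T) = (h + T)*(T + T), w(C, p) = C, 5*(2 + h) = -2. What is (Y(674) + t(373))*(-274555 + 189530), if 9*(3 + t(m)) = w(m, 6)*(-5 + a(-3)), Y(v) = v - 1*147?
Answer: -1269950405/9 ≈ -1.4111e+8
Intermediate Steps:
h = -12/5 (h = -2 + (⅕)*(-2) = -2 - ⅖ = -12/5 ≈ -2.4000)
a(T) = 2*T*(-12/5 + T) (a(T) = (-12/5 + T)*(T + T) = (-12/5 + T)*(2*T) = 2*T*(-12/5 + T))
Y(v) = -147 + v (Y(v) = v - 147 = -147 + v)
t(m) = -3 + 137*m/45 (t(m) = -3 + (m*(-5 + (⅖)*(-3)*(-12 + 5*(-3))))/9 = -3 + (m*(-5 + (⅖)*(-3)*(-12 - 15)))/9 = -3 + (m*(-5 + (⅖)*(-3)*(-27)))/9 = -3 + (m*(-5 + 162/5))/9 = -3 + (m*(137/5))/9 = -3 + (137*m/5)/9 = -3 + 137*m/45)
(Y(674) + t(373))*(-274555 + 189530) = ((-147 + 674) + (-3 + (137/45)*373))*(-274555 + 189530) = (527 + (-3 + 51101/45))*(-85025) = (527 + 50966/45)*(-85025) = (74681/45)*(-85025) = -1269950405/9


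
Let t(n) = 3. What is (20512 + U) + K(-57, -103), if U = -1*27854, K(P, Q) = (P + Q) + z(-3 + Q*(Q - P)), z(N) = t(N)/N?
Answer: -35521967/4735 ≈ -7502.0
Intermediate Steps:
z(N) = 3/N
K(P, Q) = P + Q + 3/(-3 + Q*(Q - P)) (K(P, Q) = (P + Q) + 3/(-3 + Q*(Q - P)) = P + Q + 3/(-3 + Q*(Q - P)))
U = -27854
(20512 + U) + K(-57, -103) = (20512 - 27854) + (-57 - 103 - 3/(3 - 1*(-103)² - 57*(-103))) = -7342 + (-57 - 103 - 3/(3 - 1*10609 + 5871)) = -7342 + (-57 - 103 - 3/(3 - 10609 + 5871)) = -7342 + (-57 - 103 - 3/(-4735)) = -7342 + (-57 - 103 - 3*(-1/4735)) = -7342 + (-57 - 103 + 3/4735) = -7342 - 757597/4735 = -35521967/4735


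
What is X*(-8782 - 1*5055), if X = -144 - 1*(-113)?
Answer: 428947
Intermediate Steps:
X = -31 (X = -144 + 113 = -31)
X*(-8782 - 1*5055) = -31*(-8782 - 1*5055) = -31*(-8782 - 5055) = -31*(-13837) = 428947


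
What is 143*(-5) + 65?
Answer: -650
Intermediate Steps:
143*(-5) + 65 = -715 + 65 = -650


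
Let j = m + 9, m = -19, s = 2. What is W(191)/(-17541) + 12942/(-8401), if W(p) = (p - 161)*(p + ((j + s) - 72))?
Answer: -28332328/16373549 ≈ -1.7304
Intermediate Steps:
j = -10 (j = -19 + 9 = -10)
W(p) = (-161 + p)*(-80 + p) (W(p) = (p - 161)*(p + ((-10 + 2) - 72)) = (-161 + p)*(p + (-8 - 72)) = (-161 + p)*(p - 80) = (-161 + p)*(-80 + p))
W(191)/(-17541) + 12942/(-8401) = (12880 + 191² - 241*191)/(-17541) + 12942/(-8401) = (12880 + 36481 - 46031)*(-1/17541) + 12942*(-1/8401) = 3330*(-1/17541) - 12942/8401 = -370/1949 - 12942/8401 = -28332328/16373549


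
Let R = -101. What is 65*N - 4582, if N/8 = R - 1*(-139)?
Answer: 15178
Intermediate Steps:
N = 304 (N = 8*(-101 - 1*(-139)) = 8*(-101 + 139) = 8*38 = 304)
65*N - 4582 = 65*304 - 4582 = 19760 - 4582 = 15178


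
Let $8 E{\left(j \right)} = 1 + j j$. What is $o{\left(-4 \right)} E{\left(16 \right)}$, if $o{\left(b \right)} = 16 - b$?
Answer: $\frac{1285}{2} \approx 642.5$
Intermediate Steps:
$E{\left(j \right)} = \frac{1}{8} + \frac{j^{2}}{8}$ ($E{\left(j \right)} = \frac{1 + j j}{8} = \frac{1 + j^{2}}{8} = \frac{1}{8} + \frac{j^{2}}{8}$)
$o{\left(-4 \right)} E{\left(16 \right)} = \left(16 - -4\right) \left(\frac{1}{8} + \frac{16^{2}}{8}\right) = \left(16 + 4\right) \left(\frac{1}{8} + \frac{1}{8} \cdot 256\right) = 20 \left(\frac{1}{8} + 32\right) = 20 \cdot \frac{257}{8} = \frac{1285}{2}$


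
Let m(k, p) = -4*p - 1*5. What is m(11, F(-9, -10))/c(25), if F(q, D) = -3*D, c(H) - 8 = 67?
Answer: -5/3 ≈ -1.6667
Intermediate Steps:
c(H) = 75 (c(H) = 8 + 67 = 75)
m(k, p) = -5 - 4*p (m(k, p) = -4*p - 5 = -5 - 4*p)
m(11, F(-9, -10))/c(25) = (-5 - (-12)*(-10))/75 = (-5 - 4*30)*(1/75) = (-5 - 120)*(1/75) = -125*1/75 = -5/3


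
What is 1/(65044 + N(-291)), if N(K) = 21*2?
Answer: 1/65086 ≈ 1.5364e-5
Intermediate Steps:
N(K) = 42
1/(65044 + N(-291)) = 1/(65044 + 42) = 1/65086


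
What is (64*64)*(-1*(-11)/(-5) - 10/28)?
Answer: -366592/35 ≈ -10474.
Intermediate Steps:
(64*64)*(-1*(-11)/(-5) - 10/28) = 4096*(11*(-⅕) - 10*1/28) = 4096*(-11/5 - 5/14) = 4096*(-179/70) = -366592/35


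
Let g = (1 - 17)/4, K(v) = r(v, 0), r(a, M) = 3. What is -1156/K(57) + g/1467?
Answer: -565288/1467 ≈ -385.34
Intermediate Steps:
K(v) = 3
g = -4 (g = -16*¼ = -4)
-1156/K(57) + g/1467 = -1156/3 - 4/1467 = -565288/1467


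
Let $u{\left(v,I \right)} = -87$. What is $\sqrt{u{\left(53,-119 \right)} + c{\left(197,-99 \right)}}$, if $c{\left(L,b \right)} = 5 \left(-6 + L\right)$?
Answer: $2 \sqrt{217} \approx 29.462$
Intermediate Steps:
$c{\left(L,b \right)} = -30 + 5 L$
$\sqrt{u{\left(53,-119 \right)} + c{\left(197,-99 \right)}} = \sqrt{-87 + \left(-30 + 5 \cdot 197\right)} = \sqrt{-87 + \left(-30 + 985\right)} = \sqrt{-87 + 955} = \sqrt{868} = 2 \sqrt{217}$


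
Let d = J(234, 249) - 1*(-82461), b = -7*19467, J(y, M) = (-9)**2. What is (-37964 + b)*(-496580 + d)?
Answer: 72139082854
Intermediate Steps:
J(y, M) = 81
b = -136269
d = 82542 (d = 81 - 1*(-82461) = 81 + 82461 = 82542)
(-37964 + b)*(-496580 + d) = (-37964 - 136269)*(-496580 + 82542) = -174233*(-414038) = 72139082854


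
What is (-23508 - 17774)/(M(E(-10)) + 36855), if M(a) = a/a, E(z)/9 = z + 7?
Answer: -20641/18428 ≈ -1.1201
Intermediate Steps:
E(z) = 63 + 9*z (E(z) = 9*(z + 7) = 9*(7 + z) = 63 + 9*z)
M(a) = 1
(-23508 - 17774)/(M(E(-10)) + 36855) = (-23508 - 17774)/(1 + 36855) = -41282/36856 = -41282*1/36856 = -20641/18428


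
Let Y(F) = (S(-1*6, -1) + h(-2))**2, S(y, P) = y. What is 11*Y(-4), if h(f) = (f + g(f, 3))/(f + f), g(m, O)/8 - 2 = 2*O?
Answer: 20339/4 ≈ 5084.8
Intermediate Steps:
g(m, O) = 16 + 16*O (g(m, O) = 16 + 8*(2*O) = 16 + 16*O)
h(f) = (64 + f)/(2*f) (h(f) = (f + (16 + 16*3))/(f + f) = (f + (16 + 48))/((2*f)) = (f + 64)*(1/(2*f)) = (64 + f)*(1/(2*f)) = (64 + f)/(2*f))
Y(F) = 1849/4 (Y(F) = (-1*6 + (1/2)*(64 - 2)/(-2))**2 = (-6 + (1/2)*(-1/2)*62)**2 = (-6 - 31/2)**2 = (-43/2)**2 = 1849/4)
11*Y(-4) = 11*(1849/4) = 20339/4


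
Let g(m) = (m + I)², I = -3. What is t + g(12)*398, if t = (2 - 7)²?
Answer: 32263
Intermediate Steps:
g(m) = (-3 + m)² (g(m) = (m - 3)² = (-3 + m)²)
t = 25 (t = (-5)² = 25)
t + g(12)*398 = 25 + (-3 + 12)²*398 = 25 + 9²*398 = 25 + 81*398 = 25 + 32238 = 32263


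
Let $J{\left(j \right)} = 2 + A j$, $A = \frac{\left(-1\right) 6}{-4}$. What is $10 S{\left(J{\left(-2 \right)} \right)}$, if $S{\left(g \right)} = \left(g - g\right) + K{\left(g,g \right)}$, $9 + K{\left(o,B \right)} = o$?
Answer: $-100$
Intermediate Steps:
$K{\left(o,B \right)} = -9 + o$
$A = \frac{3}{2}$ ($A = \left(-6\right) \left(- \frac{1}{4}\right) = \frac{3}{2} \approx 1.5$)
$J{\left(j \right)} = 2 + \frac{3 j}{2}$
$S{\left(g \right)} = -9 + g$ ($S{\left(g \right)} = \left(g - g\right) + \left(-9 + g\right) = 0 + \left(-9 + g\right) = -9 + g$)
$10 S{\left(J{\left(-2 \right)} \right)} = 10 \left(-9 + \left(2 + \frac{3}{2} \left(-2\right)\right)\right) = 10 \left(-9 + \left(2 - 3\right)\right) = 10 \left(-9 - 1\right) = 10 \left(-10\right) = -100$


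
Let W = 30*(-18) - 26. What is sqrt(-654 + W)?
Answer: 2*I*sqrt(305) ≈ 34.928*I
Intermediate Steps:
W = -566 (W = -540 - 26 = -566)
sqrt(-654 + W) = sqrt(-654 - 566) = sqrt(-1220) = 2*I*sqrt(305)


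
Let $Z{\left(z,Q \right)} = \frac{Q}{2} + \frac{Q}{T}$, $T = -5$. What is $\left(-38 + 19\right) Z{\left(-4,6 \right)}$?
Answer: $- \frac{171}{5} \approx -34.2$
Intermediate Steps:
$Z{\left(z,Q \right)} = \frac{3 Q}{10}$ ($Z{\left(z,Q \right)} = \frac{Q}{2} + \frac{Q}{-5} = Q \frac{1}{2} + Q \left(- \frac{1}{5}\right) = \frac{Q}{2} - \frac{Q}{5} = \frac{3 Q}{10}$)
$\left(-38 + 19\right) Z{\left(-4,6 \right)} = \left(-38 + 19\right) \frac{3}{10} \cdot 6 = \left(-19\right) \frac{9}{5} = - \frac{171}{5}$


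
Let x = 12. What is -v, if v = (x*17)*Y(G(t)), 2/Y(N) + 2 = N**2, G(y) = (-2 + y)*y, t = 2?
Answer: 204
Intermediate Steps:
G(y) = y*(-2 + y)
Y(N) = 2/(-2 + N**2)
v = -204 (v = (12*17)*(2/(-2 + (2*(-2 + 2))**2)) = 204*(2/(-2 + (2*0)**2)) = 204*(2/(-2 + 0**2)) = 204*(2/(-2 + 0)) = 204*(2/(-2)) = 204*(2*(-1/2)) = 204*(-1) = -204)
-v = -1*(-204) = 204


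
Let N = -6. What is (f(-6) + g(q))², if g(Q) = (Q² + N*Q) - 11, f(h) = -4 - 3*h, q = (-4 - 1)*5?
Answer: 605284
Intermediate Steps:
q = -25 (q = -5*5 = -25)
g(Q) = -11 + Q² - 6*Q (g(Q) = (Q² - 6*Q) - 11 = -11 + Q² - 6*Q)
(f(-6) + g(q))² = ((-4 - 3*(-6)) + (-11 + (-25)² - 6*(-25)))² = ((-4 + 18) + (-11 + 625 + 150))² = (14 + 764)² = 778² = 605284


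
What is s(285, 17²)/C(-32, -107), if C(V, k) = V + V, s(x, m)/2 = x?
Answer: -285/32 ≈ -8.9063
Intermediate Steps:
s(x, m) = 2*x
C(V, k) = 2*V
s(285, 17²)/C(-32, -107) = (2*285)/((2*(-32))) = 570/(-64) = 570*(-1/64) = -285/32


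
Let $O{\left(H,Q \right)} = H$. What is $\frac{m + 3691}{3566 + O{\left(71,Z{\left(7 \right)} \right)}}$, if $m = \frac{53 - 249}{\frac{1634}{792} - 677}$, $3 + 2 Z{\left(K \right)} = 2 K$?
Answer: $\frac{986589641}{972079175} \approx 1.0149$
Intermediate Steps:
$Z{\left(K \right)} = - \frac{3}{2} + K$ ($Z{\left(K \right)} = - \frac{3}{2} + \frac{2 K}{2} = - \frac{3}{2} + K$)
$m = \frac{77616}{267275}$ ($m = - \frac{196}{1634 \cdot \frac{1}{792} - 677} = - \frac{196}{\frac{817}{396} - 677} = - \frac{196}{- \frac{267275}{396}} = \left(-196\right) \left(- \frac{396}{267275}\right) = \frac{77616}{267275} \approx 0.2904$)
$\frac{m + 3691}{3566 + O{\left(71,Z{\left(7 \right)} \right)}} = \frac{\frac{77616}{267275} + 3691}{3566 + 71} = \frac{986589641}{267275 \cdot 3637} = \frac{986589641}{267275} \cdot \frac{1}{3637} = \frac{986589641}{972079175}$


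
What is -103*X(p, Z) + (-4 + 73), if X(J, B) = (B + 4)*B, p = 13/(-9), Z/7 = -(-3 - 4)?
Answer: -267422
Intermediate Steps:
Z = 49 (Z = 7*(-(-3 - 4)) = 7*(-1*(-7)) = 7*7 = 49)
p = -13/9 (p = 13*(-⅑) = -13/9 ≈ -1.4444)
X(J, B) = B*(4 + B) (X(J, B) = (4 + B)*B = B*(4 + B))
-103*X(p, Z) + (-4 + 73) = -5047*(4 + 49) + (-4 + 73) = -5047*53 + 69 = -103*2597 + 69 = -267491 + 69 = -267422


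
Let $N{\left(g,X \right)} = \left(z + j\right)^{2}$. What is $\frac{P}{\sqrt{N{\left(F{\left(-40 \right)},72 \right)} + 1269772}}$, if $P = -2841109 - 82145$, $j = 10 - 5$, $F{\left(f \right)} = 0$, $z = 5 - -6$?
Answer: $- \frac{1461627 \sqrt{317507}}{317507} \approx -2593.9$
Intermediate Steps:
$z = 11$ ($z = 5 + 6 = 11$)
$j = 5$
$N{\left(g,X \right)} = 256$ ($N{\left(g,X \right)} = \left(11 + 5\right)^{2} = 16^{2} = 256$)
$P = -2923254$
$\frac{P}{\sqrt{N{\left(F{\left(-40 \right)},72 \right)} + 1269772}} = - \frac{2923254}{\sqrt{256 + 1269772}} = - \frac{2923254}{\sqrt{1270028}} = - \frac{2923254}{2 \sqrt{317507}} = - 2923254 \frac{\sqrt{317507}}{635014} = - \frac{1461627 \sqrt{317507}}{317507}$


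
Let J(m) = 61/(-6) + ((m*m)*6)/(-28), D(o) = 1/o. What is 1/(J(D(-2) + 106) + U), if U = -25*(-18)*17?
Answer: 168/882803 ≈ 0.00019030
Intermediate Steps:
J(m) = -61/6 - 3*m²/14 (J(m) = 61*(-⅙) + (m²*6)*(-1/28) = -61/6 + (6*m²)*(-1/28) = -61/6 - 3*m²/14)
U = 7650 (U = 450*17 = 7650)
1/(J(D(-2) + 106) + U) = 1/((-61/6 - 3*(1/(-2) + 106)²/14) + 7650) = 1/((-61/6 - 3*(-½ + 106)²/14) + 7650) = 1/((-61/6 - 3*(211/2)²/14) + 7650) = 1/((-61/6 - 3/14*44521/4) + 7650) = 1/((-61/6 - 133563/56) + 7650) = 1/(-402397/168 + 7650) = 1/(882803/168) = 168/882803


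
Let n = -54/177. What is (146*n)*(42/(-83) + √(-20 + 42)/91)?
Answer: 110376/4897 - 2628*√22/5369 ≈ 20.244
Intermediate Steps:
n = -18/59 (n = -54*1/177 = -18/59 ≈ -0.30508)
(146*n)*(42/(-83) + √(-20 + 42)/91) = (146*(-18/59))*(42/(-83) + √(-20 + 42)/91) = -2628*(42*(-1/83) + √22*(1/91))/59 = -2628*(-42/83 + √22/91)/59 = 110376/4897 - 2628*√22/5369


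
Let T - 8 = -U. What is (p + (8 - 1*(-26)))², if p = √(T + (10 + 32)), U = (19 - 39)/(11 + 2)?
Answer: (442 + √8710)²/169 ≈ 1695.7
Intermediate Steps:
U = -20/13 ≈ -1.5385
T = 124/13 (T = 8 - 1*(-20/13) = 8 + 20/13 = 124/13 ≈ 9.5385)
p = √8710/13 (p = √(124/13 + (10 + 32)) = √(124/13 + 42) = √(670/13) = √8710/13 ≈ 7.1790)
(p + (8 - 1*(-26)))² = (√8710/13 + (8 - 1*(-26)))² = (√8710/13 + (8 + 26))² = (√8710/13 + 34)² = (34 + √8710/13)²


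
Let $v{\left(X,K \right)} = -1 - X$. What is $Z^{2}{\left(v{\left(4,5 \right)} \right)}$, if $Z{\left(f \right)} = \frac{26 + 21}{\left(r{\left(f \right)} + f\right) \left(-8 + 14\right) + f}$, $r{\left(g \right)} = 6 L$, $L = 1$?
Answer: $2209$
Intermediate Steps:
$r{\left(g \right)} = 6$ ($r{\left(g \right)} = 6 \cdot 1 = 6$)
$Z{\left(f \right)} = \frac{47}{36 + 7 f}$ ($Z{\left(f \right)} = \frac{26 + 21}{\left(6 + f\right) \left(-8 + 14\right) + f} = \frac{47}{\left(6 + f\right) 6 + f} = \frac{47}{\left(36 + 6 f\right) + f} = \frac{47}{36 + 7 f}$)
$Z^{2}{\left(v{\left(4,5 \right)} \right)} = \left(\frac{47}{36 + 7 \left(-1 - 4\right)}\right)^{2} = \left(\frac{47}{36 + 7 \left(-5\right)}\right)^{2} = \left(\frac{47}{36 - 35}\right)^{2} = \left(\frac{47}{1}\right)^{2} = \left(47 \cdot 1\right)^{2} = 47^{2} = 2209$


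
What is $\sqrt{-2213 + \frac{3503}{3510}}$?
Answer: $\frac{i \sqrt{3028009530}}{1170} \approx 47.032 i$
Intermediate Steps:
$\sqrt{-2213 + \frac{3503}{3510}} = \sqrt{- \frac{7764127}{3510}} = \frac{i \sqrt{3028009530}}{1170}$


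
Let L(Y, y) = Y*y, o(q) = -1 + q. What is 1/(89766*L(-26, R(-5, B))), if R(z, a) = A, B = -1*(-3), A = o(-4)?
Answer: 1/11669580 ≈ 8.5693e-8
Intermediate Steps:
A = -5 (A = -1 - 4 = -5)
B = 3
R(z, a) = -5
1/(89766*L(-26, R(-5, B))) = 1/(89766*((-26*(-5)))) = (1/89766)/130 = (1/89766)*(1/130) = 1/11669580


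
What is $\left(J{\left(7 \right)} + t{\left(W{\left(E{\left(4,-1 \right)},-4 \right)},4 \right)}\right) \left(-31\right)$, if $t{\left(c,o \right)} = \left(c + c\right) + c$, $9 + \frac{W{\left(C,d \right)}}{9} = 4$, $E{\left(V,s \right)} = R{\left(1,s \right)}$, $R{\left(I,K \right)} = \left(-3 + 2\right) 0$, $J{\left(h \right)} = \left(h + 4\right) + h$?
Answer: $3627$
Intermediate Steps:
$J{\left(h \right)} = 4 + 2 h$ ($J{\left(h \right)} = \left(4 + h\right) + h = 4 + 2 h$)
$R{\left(I,K \right)} = 0$ ($R{\left(I,K \right)} = \left(-1\right) 0 = 0$)
$E{\left(V,s \right)} = 0$
$W{\left(C,d \right)} = -45$ ($W{\left(C,d \right)} = -81 + 9 \cdot 4 = -81 + 36 = -45$)
$t{\left(c,o \right)} = 3 c$ ($t{\left(c,o \right)} = 2 c + c = 3 c$)
$\left(J{\left(7 \right)} + t{\left(W{\left(E{\left(4,-1 \right)},-4 \right)},4 \right)}\right) \left(-31\right) = \left(\left(4 + 2 \cdot 7\right) + 3 \left(-45\right)\right) \left(-31\right) = \left(\left(4 + 14\right) - 135\right) \left(-31\right) = \left(18 - 135\right) \left(-31\right) = \left(-117\right) \left(-31\right) = 3627$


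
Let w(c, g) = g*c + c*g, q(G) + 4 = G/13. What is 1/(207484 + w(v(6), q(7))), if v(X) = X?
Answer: 13/2696752 ≈ 4.8206e-6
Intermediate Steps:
q(G) = -4 + G/13
w(c, g) = 2*c*g (w(c, g) = c*g + c*g = 2*c*g)
1/(207484 + w(v(6), q(7))) = 1/(207484 + 2*6*(-4 + (1/13)*7)) = 1/(207484 + 2*6*(-4 + 7/13)) = 1/(207484 + 2*6*(-45/13)) = 1/(207484 - 540/13) = 1/(2696752/13) = 13/2696752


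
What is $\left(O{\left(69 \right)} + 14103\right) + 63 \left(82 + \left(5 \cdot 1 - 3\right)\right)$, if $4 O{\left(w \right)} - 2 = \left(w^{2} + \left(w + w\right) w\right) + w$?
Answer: $\frac{45967}{2} \approx 22984.0$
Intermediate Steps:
$O{\left(w \right)} = \frac{1}{2} + \frac{w}{4} + \frac{3 w^{2}}{4}$ ($O{\left(w \right)} = \frac{1}{2} + \frac{\left(w^{2} + \left(w + w\right) w\right) + w}{4} = \frac{1}{2} + \frac{\left(w^{2} + 2 w w\right) + w}{4} = \frac{1}{2} + \frac{\left(w^{2} + 2 w^{2}\right) + w}{4} = \frac{1}{2} + \frac{3 w^{2} + w}{4} = \frac{1}{2} + \frac{w + 3 w^{2}}{4} = \frac{1}{2} + \left(\frac{w}{4} + \frac{3 w^{2}}{4}\right) = \frac{1}{2} + \frac{w}{4} + \frac{3 w^{2}}{4}$)
$\left(O{\left(69 \right)} + 14103\right) + 63 \left(82 + \left(5 \cdot 1 - 3\right)\right) = \left(\left(\frac{1}{2} + \frac{1}{4} \cdot 69 + \frac{3 \cdot 69^{2}}{4}\right) + 14103\right) + 63 \left(82 + \left(5 \cdot 1 - 3\right)\right) = \left(\left(\frac{1}{2} + \frac{69}{4} + \frac{3}{4} \cdot 4761\right) + 14103\right) + 63 \left(82 + \left(5 - 3\right)\right) = \left(\left(\frac{1}{2} + \frac{69}{4} + \frac{14283}{4}\right) + 14103\right) + 63 \left(82 + 2\right) = \left(\frac{7177}{2} + 14103\right) + 63 \cdot 84 = \frac{35383}{2} + 5292 = \frac{45967}{2}$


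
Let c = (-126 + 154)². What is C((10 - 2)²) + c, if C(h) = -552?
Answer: 232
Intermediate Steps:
c = 784 (c = 28² = 784)
C((10 - 2)²) + c = -552 + 784 = 232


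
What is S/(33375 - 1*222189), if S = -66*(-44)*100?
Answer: -48400/31469 ≈ -1.5380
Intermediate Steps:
S = 290400 (S = 2904*100 = 290400)
S/(33375 - 1*222189) = 290400/(33375 - 1*222189) = 290400/(33375 - 222189) = 290400/(-188814) = 290400*(-1/188814) = -48400/31469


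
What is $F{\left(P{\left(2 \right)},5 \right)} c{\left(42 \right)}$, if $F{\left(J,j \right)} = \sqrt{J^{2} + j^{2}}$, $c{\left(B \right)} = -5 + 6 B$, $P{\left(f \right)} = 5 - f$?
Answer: $247 \sqrt{34} \approx 1440.2$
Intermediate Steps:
$F{\left(P{\left(2 \right)},5 \right)} c{\left(42 \right)} = \sqrt{\left(5 - 2\right)^{2} + 5^{2}} \left(-5 + 6 \cdot 42\right) = \sqrt{\left(5 - 2\right)^{2} + 25} \left(-5 + 252\right) = \sqrt{3^{2} + 25} \cdot 247 = \sqrt{9 + 25} \cdot 247 = \sqrt{34} \cdot 247 = 247 \sqrt{34}$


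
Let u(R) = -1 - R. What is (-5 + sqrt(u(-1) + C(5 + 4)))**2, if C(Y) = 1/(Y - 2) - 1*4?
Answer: 148/7 - 30*I*sqrt(21)/7 ≈ 21.143 - 19.64*I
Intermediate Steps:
C(Y) = -4 + 1/(-2 + Y) (C(Y) = 1/(-2 + Y) - 4 = -4 + 1/(-2 + Y))
(-5 + sqrt(u(-1) + C(5 + 4)))**2 = (-5 + sqrt((-1 - 1*(-1)) + (9 - 4*(5 + 4))/(-2 + (5 + 4))))**2 = (-5 + sqrt((-1 + 1) + (9 - 4*9)/(-2 + 9)))**2 = (-5 + sqrt(0 + (9 - 36)/7))**2 = (-5 + sqrt(0 + (1/7)*(-27)))**2 = (-5 + sqrt(0 - 27/7))**2 = (-5 + sqrt(-27/7))**2 = (-5 + 3*I*sqrt(21)/7)**2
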